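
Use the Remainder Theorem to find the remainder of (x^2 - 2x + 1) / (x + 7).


By the Remainder Theorem, the remainder equals p(-7):
  1*(-7)^2 = 49
  -2*(-7)^1 = 14
  constant: 1
Sum: 49 + 14 + 1 = 64


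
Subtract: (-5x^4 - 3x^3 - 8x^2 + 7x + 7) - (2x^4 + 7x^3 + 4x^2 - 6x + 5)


Distribute the minus sign:
  (-5x^4 - 3x^3 - 8x^2 + 7x + 7)
- (2x^4 + 7x^3 + 4x^2 - 6x + 5)
Negate second polynomial: -2x^4 - 7x^3 - 4x^2 + 6x - 5
Add: -7x^4 - 10x^3 - 12x^2 + 13x + 2


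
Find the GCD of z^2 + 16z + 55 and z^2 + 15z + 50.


Factor each:
  z^2 + 16z + 55 = (z + 5)(z + 11)
  z^2 + 15z + 50 = (z + 5)(z + 10)
Common monic factor: z + 5


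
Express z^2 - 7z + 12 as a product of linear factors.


Roots satisfy r1 + r2 = -b/a = 7 and r1*r2 = c/a = 12.
So r1 = 3, r2 = 4.
z^2 - 7z + 12 = (z - r1)(z - r2) = (z - 3)(z - 4)


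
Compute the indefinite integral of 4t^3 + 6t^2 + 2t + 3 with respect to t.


Reverse power rule on each term:
  ∫ 4t^3 dt = t^4
  ∫ 6t^2 dt = 2t^3
  ∫ 2t dt = t^2
  ∫ 3 dt = 3t
F(t) = t^4 + 2t^3 + t^2 + 3t + C


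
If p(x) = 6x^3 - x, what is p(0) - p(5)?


p(0) = 0
p(5) = 745
p(0) - p(5) = 0 - 745 = -745


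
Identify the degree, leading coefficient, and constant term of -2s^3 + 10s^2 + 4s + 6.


Highest power of s is 3, with coefficient -2. Constant term is 6.
Degree = 3, leading coefficient = -2, constant term = 6


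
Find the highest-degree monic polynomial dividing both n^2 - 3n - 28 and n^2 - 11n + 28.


Factor each:
  n^2 - 3n - 28 = (n - 7)(n + 4)
  n^2 - 11n + 28 = (n - 7)(n - 4)
Common monic factor: n - 7


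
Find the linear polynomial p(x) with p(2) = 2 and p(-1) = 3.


p(x) = mx + b. Using p(2)=2, p(-1)=3:
m = (2 - 3)/(2 + 1) = -1/3 = -1/3
b = 2 - m*(2) = 2 + 2/3 = 8/3
p(x) = -(1/3)x + (8/3)


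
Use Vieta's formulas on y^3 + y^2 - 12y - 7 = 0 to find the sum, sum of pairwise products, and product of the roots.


Monic cubic y^3+by^2+cy+d=0: sum=-b, pairwise sum=c, product=-d.
b=1, c=-12, d=-7
r1+r2+r3 = -1
r1r2+r1r3+r2r3 = -12
r1r2r3 = 7


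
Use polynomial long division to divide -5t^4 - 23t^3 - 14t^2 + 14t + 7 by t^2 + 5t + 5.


(-5t^4 - 23t^3 - 14t^2 + 14t + 7) / (t^2 + 5t + 5)
Step 1: -5t^2 * (t^2 + 5t + 5) = -5t^4 - 25t^3 - 25t^2; subtract.
Step 2: 2t * (t^2 + 5t + 5) = 2t^3 + 10t^2 + 10t; subtract.
Step 3: 1 * (t^2 + 5t + 5) = t^2 + 5t + 5; subtract.
Quotient: -5t^2 + 2t + 1, Remainder: -t + 2


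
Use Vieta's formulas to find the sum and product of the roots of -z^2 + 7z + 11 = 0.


For az^2+bz+c=0: sum = -b/a, product = c/a.
a=-1, b=7, c=11
Sum = -(7)/-1 = 7
Product = (11)/-1 = -11


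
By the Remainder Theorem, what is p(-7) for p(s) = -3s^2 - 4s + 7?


By the Remainder Theorem, the remainder equals p(-7):
  -3*(-7)^2 = -147
  -4*(-7)^1 = 28
  constant: 7
Sum: -147 + 28 + 7 = -112


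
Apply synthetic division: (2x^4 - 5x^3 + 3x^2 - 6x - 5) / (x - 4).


Synthetic division with c = 4. Coefficients: 2, -5, 3, -6, -5
Bring down 2.
  2 * 4 = 8; 8 - 5 = 3
  3 * 4 = 12; 12 + 3 = 15
  15 * 4 = 60; 60 - 6 = 54
  54 * 4 = 216; 216 - 5 = 211
Quotient: 2x^3 + 3x^2 + 15x + 54, Remainder: 211


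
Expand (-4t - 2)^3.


Expand (-4t - 2)^3 by repeated multiplication:
  (-4t - 2)^2 = 16t^2 + 16t + 4
= -64t^3 - 96t^2 - 48t - 8


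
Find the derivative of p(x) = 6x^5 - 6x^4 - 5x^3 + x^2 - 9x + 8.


Apply the power rule term by term:
  d/dx(6x^5) = 30x^4
  d/dx(-6x^4) = -24x^3
  d/dx(-5x^3) = -15x^2
  d/dx(x^2) = 2x
  d/dx(-9x) = -9
  d/dx(8) = 0
p'(x) = 30x^4 - 24x^3 - 15x^2 + 2x - 9


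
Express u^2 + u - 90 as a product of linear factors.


Roots satisfy r1 + r2 = -b/a = -1 and r1*r2 = c/a = -90.
So r1 = -10, r2 = 9.
u^2 + u - 90 = (u - r1)(u - r2) = (u + 10)(u - 9)


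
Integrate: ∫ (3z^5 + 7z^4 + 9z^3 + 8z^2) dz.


Reverse power rule on each term:
  ∫ 3z^5 dz = (1/2)z^6
  ∫ 7z^4 dz = (7/5)z^5
  ∫ 9z^3 dz = (9/4)z^4
  ∫ 8z^2 dz = (8/3)z^3
F(z) = (1/2)z^6 + (7/5)z^5 + (9/4)z^4 + (8/3)z^3 + C


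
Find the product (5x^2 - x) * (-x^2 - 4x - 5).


Distribute each term of the first polynomial:
  (5x^2)(-x^2 - 4x - 5) = -5x^4 - 20x^3 - 25x^2
  (-x)(-x^2 - 4x - 5) = x^3 + 4x^2 + 5x
Sum: -5x^4 - 19x^3 - 21x^2 + 5x


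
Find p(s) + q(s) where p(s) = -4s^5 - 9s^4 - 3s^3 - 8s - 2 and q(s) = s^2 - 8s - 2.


Align terms by degree and add:
  -4s^5 - 9s^4 - 3s^3 - 8s - 2
+ s^2 - 8s - 2
= -4s^5 - 9s^4 - 3s^3 + s^2 - 16s - 4


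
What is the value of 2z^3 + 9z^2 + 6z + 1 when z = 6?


Using direct substitution:
  2 * (6)^3 = 432
  9 * (6)^2 = 324
  6 * (6)^1 = 36
  constant: 1
Sum = 432 + 324 + 36 + 1 = 793


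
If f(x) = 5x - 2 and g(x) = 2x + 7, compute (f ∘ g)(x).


Substitute g(x) into f:
f(g(x)) = 5*(2x + 7) + (-2)
Expand and combine: 10x + 33


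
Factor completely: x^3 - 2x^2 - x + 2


Try integer roots (divisors of 2). x=-1: p(-1)=0.
Divide out (x + 1): quotient is x^2 - 3x + 2.
Factor the quadratic: (x - 2)(x - 1)
Result: (x + 1)(x - 2)(x - 1)


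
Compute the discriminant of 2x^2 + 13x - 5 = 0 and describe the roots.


D = b^2 - 4ac = (13)^2 - 4(2)(-5) = 169 + 40 = 209
Since D > 0: two distinct irrational roots


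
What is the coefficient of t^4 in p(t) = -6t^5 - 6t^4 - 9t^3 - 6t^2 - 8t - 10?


Read off the coefficient of t^4: -6


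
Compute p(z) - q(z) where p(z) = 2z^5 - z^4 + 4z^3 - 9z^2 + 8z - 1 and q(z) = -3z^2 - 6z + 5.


Distribute the minus sign:
  (2z^5 - z^4 + 4z^3 - 9z^2 + 8z - 1)
- (-3z^2 - 6z + 5)
Negate second polynomial: 3z^2 + 6z - 5
Add: 2z^5 - z^4 + 4z^3 - 6z^2 + 14z - 6


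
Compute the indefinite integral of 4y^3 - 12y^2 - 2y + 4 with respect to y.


Reverse power rule on each term:
  ∫ 4y^3 dy = y^4
  ∫ -12y^2 dy = -4y^3
  ∫ -2y dy = -y^2
  ∫ 4 dy = 4y
F(y) = y^4 - 4y^3 - y^2 + 4y + C


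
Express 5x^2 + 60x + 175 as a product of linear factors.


Roots satisfy r1 + r2 = -b/a = -12 and r1*r2 = c/a = 35.
So r1 = -5, r2 = -7.
5x^2 + 60x + 175 = 5(x - r1)(x - r2) = 5(x + 5)(x + 7)


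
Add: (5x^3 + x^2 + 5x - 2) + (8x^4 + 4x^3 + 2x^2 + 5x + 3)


Align terms by degree and add:
  5x^3 + x^2 + 5x - 2
+ 8x^4 + 4x^3 + 2x^2 + 5x + 3
= 8x^4 + 9x^3 + 3x^2 + 10x + 1


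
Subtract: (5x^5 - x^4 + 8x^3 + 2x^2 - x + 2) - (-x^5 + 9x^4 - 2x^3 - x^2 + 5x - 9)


Distribute the minus sign:
  (5x^5 - x^4 + 8x^3 + 2x^2 - x + 2)
- (-x^5 + 9x^4 - 2x^3 - x^2 + 5x - 9)
Negate second polynomial: x^5 - 9x^4 + 2x^3 + x^2 - 5x + 9
Add: 6x^5 - 10x^4 + 10x^3 + 3x^2 - 6x + 11


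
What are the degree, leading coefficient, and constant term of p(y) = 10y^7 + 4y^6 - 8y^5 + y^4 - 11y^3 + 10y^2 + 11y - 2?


Highest power of y is 7, with coefficient 10. Constant term is -2.
Degree = 7, leading coefficient = 10, constant term = -2


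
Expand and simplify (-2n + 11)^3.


Expand (-2n + 11)^3 by repeated multiplication:
  (-2n + 11)^2 = 4n^2 - 44n + 121
= -8n^3 + 132n^2 - 726n + 1331


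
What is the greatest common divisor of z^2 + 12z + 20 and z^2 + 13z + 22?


Factor each:
  z^2 + 12z + 20 = (z + 2)(z + 10)
  z^2 + 13z + 22 = (z + 2)(z + 11)
Common monic factor: z + 2


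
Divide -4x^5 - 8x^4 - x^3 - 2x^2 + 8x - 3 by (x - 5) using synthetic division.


Synthetic division with c = 5. Coefficients: -4, -8, -1, -2, 8, -3
Bring down -4.
  -4 * 5 = -20; -20 - 8 = -28
  -28 * 5 = -140; -140 - 1 = -141
  -141 * 5 = -705; -705 - 2 = -707
  -707 * 5 = -3535; -3535 + 8 = -3527
  -3527 * 5 = -17635; -17635 - 3 = -17638
Quotient: -4x^4 - 28x^3 - 141x^2 - 707x - 3527, Remainder: -17638


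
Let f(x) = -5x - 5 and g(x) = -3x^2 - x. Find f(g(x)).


Substitute g(x) into f:
f(g(x)) = -5*(-3x^2 - x) + (-5)
Expand and combine: 15x^2 + 5x - 5


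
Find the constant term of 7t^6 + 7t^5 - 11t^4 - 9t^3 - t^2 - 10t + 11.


Read off the constant term: 11


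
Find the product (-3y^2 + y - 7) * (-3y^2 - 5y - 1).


Distribute each term of the first polynomial:
  (-3y^2)(-3y^2 - 5y - 1) = 9y^4 + 15y^3 + 3y^2
  (y)(-3y^2 - 5y - 1) = -3y^3 - 5y^2 - y
  (-7)(-3y^2 - 5y - 1) = 21y^2 + 35y + 7
Sum: 9y^4 + 12y^3 + 19y^2 + 34y + 7


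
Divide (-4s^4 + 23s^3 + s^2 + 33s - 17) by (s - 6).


(-4s^4 + 23s^3 + s^2 + 33s - 17) / (s - 6)
Step 1: -4s^3 * (s - 6) = -4s^4 + 24s^3; subtract.
Step 2: -s^2 * (s - 6) = -s^3 + 6s^2; subtract.
Step 3: -5s * (s - 6) = -5s^2 + 30s; subtract.
Step 4: 3 * (s - 6) = 3s - 18; subtract.
Quotient: -4s^3 - s^2 - 5s + 3, Remainder: 1


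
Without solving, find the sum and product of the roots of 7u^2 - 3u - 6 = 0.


For au^2+bu+c=0: sum = -b/a, product = c/a.
a=7, b=-3, c=-6
Sum = -(-3)/7 = 3/7
Product = (-6)/7 = -6/7


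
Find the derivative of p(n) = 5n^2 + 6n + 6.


Apply the power rule term by term:
  d/dn(5n^2) = 10n
  d/dn(6n) = 6
  d/dn(6) = 0
p'(n) = 10n + 6


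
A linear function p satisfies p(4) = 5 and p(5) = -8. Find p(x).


p(x) = mx + b. Using p(4)=5, p(5)=-8:
m = (5 + 8)/(4 - 5) = 13/-1 = -13
b = 5 - m*(4) = 5 + 52 = 57
p(x) = -13x + 57


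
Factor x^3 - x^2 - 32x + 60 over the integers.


Try integer roots (divisors of 60). x=2: p(2)=0.
Divide out (x - 2): quotient is x^2 + x - 30.
Factor the quadratic: (x - 5)(x + 6)
Result: (x - 2)(x - 5)(x + 6)


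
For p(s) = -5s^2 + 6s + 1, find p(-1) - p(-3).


p(-1) = -10
p(-3) = -62
p(-1) - p(-3) = -10 + 62 = 52


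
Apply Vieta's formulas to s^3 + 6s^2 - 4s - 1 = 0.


Monic cubic s^3+bs^2+cs+d=0: sum=-b, pairwise sum=c, product=-d.
b=6, c=-4, d=-1
r1+r2+r3 = -6
r1r2+r1r3+r2r3 = -4
r1r2r3 = 1


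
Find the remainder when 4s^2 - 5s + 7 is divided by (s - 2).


By the Remainder Theorem, the remainder equals p(2):
  4*(2)^2 = 16
  -5*(2)^1 = -10
  constant: 7
Sum: 16 - 10 + 7 = 13


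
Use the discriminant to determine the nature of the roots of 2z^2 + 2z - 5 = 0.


D = b^2 - 4ac = (2)^2 - 4(2)(-5) = 4 + 40 = 44
Since D > 0: two distinct irrational roots


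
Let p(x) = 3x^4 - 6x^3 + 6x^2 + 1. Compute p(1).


Using direct substitution:
  3 * (1)^4 = 3
  -6 * (1)^3 = -6
  6 * (1)^2 = 6
  0 * (1)^1 = 0
  constant: 1
Sum = 3 - 6 + 6 + 0 + 1 = 4


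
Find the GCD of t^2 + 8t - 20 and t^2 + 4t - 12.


Factor each:
  t^2 + 8t - 20 = (t - 2)(t + 10)
  t^2 + 4t - 12 = (t - 2)(t + 6)
Common monic factor: t - 2


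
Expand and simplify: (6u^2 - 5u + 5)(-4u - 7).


Distribute each term of the first polynomial:
  (6u^2)(-4u - 7) = -24u^3 - 42u^2
  (-5u)(-4u - 7) = 20u^2 + 35u
  (5)(-4u - 7) = -20u - 35
Sum: -24u^3 - 22u^2 + 15u - 35


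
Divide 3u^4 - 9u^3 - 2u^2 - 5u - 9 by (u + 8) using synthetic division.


Synthetic division with c = -8. Coefficients: 3, -9, -2, -5, -9
Bring down 3.
  3 * -8 = -24; -24 - 9 = -33
  -33 * -8 = 264; 264 - 2 = 262
  262 * -8 = -2096; -2096 - 5 = -2101
  -2101 * -8 = 16808; 16808 - 9 = 16799
Quotient: 3u^3 - 33u^2 + 262u - 2101, Remainder: 16799


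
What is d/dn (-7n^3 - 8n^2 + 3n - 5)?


Apply the power rule term by term:
  d/dn(-7n^3) = -21n^2
  d/dn(-8n^2) = -16n
  d/dn(3n) = 3
  d/dn(-5) = 0
p'(n) = -21n^2 - 16n + 3


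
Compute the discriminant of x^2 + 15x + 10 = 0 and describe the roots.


D = b^2 - 4ac = (15)^2 - 4(1)(10) = 225 - 40 = 185
Since D > 0: two distinct irrational roots


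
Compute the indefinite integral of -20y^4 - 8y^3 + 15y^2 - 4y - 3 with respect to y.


Reverse power rule on each term:
  ∫ -20y^4 dy = -4y^5
  ∫ -8y^3 dy = -2y^4
  ∫ 15y^2 dy = 5y^3
  ∫ -4y dy = -2y^2
  ∫ -3 dy = -3y
F(y) = -4y^5 - 2y^4 + 5y^3 - 2y^2 - 3y + C


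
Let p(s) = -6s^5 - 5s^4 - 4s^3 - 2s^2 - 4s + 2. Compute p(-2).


Using direct substitution:
  -6 * (-2)^5 = 192
  -5 * (-2)^4 = -80
  -4 * (-2)^3 = 32
  -2 * (-2)^2 = -8
  -4 * (-2)^1 = 8
  constant: 2
Sum = 192 - 80 + 32 - 8 + 8 + 2 = 146


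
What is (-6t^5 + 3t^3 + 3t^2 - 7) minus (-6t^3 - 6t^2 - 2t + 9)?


Distribute the minus sign:
  (-6t^5 + 3t^3 + 3t^2 - 7)
- (-6t^3 - 6t^2 - 2t + 9)
Negate second polynomial: 6t^3 + 6t^2 + 2t - 9
Add: -6t^5 + 9t^3 + 9t^2 + 2t - 16


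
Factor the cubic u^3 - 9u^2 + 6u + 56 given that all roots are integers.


Try integer roots (divisors of 56). u=7: p(7)=0.
Divide out (u - 7): quotient is u^2 - 2u - 8.
Factor the quadratic: (u + 2)(u - 4)
Result: (u - 7)(u + 2)(u - 4)


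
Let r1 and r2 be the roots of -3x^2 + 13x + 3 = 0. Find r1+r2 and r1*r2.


For ax^2+bx+c=0: sum = -b/a, product = c/a.
a=-3, b=13, c=3
Sum = -(13)/-3 = 13/3
Product = (3)/-3 = -1


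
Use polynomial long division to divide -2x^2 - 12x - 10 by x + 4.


(-2x^2 - 12x - 10) / (x + 4)
Step 1: -2x * (x + 4) = -2x^2 - 8x; subtract.
Step 2: -4 * (x + 4) = -4x - 16; subtract.
Quotient: -2x - 4, Remainder: 6


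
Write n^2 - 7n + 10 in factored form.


Roots satisfy r1 + r2 = -b/a = 7 and r1*r2 = c/a = 10.
So r1 = 2, r2 = 5.
n^2 - 7n + 10 = (n - r1)(n - r2) = (n - 2)(n - 5)


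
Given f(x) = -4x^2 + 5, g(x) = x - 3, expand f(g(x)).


Substitute g(x) into f:
f(g(x)) = -4*(x - 3)^2 + 5
(x - 3)^2 = x^2 - 6x + 9
Expand and combine: -4x^2 + 24x - 31


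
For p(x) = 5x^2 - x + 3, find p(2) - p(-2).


p(2) = 21
p(-2) = 25
p(2) - p(-2) = 21 - 25 = -4


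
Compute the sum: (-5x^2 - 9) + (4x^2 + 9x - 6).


Align terms by degree and add:
  -5x^2 - 9
+ 4x^2 + 9x - 6
= -x^2 + 9x - 15


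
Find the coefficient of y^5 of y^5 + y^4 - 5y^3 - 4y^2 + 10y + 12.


Read off the coefficient of y^5: 1


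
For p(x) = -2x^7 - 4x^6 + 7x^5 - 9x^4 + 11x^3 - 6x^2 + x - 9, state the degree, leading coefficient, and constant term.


Highest power of x is 7, with coefficient -2. Constant term is -9.
Degree = 7, leading coefficient = -2, constant term = -9


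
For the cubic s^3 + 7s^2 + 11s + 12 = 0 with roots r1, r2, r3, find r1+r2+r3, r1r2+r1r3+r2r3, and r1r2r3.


Monic cubic s^3+bs^2+cs+d=0: sum=-b, pairwise sum=c, product=-d.
b=7, c=11, d=12
r1+r2+r3 = -7
r1r2+r1r3+r2r3 = 11
r1r2r3 = -12


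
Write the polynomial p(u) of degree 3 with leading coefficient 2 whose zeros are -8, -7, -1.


p(u) = 2(u + 8)(u + 7)(u + 1)
Expand: 2u^3 + 32u^2 + 142u + 112


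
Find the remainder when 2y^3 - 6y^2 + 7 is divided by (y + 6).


By the Remainder Theorem, the remainder equals p(-6):
  2*(-6)^3 = -432
  -6*(-6)^2 = -216
  0*(-6)^1 = 0
  constant: 7
Sum: -432 - 216 + 0 + 7 = -641


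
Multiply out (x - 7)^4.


Expand (x - 7)^4 by repeated multiplication:
  (x - 7)^2 = x^2 - 14x + 49
  (x - 7)^3 = x^3 - 21x^2 + 147x - 343
= x^4 - 28x^3 + 294x^2 - 1372x + 2401


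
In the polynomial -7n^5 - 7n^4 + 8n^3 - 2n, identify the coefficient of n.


Read off the coefficient of n: -2


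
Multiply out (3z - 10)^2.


Expand (3z - 10)^2 by repeated multiplication:
= 9z^2 - 60z + 100


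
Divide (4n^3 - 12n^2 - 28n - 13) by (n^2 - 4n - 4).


(4n^3 - 12n^2 - 28n - 13) / (n^2 - 4n - 4)
Step 1: 4n * (n^2 - 4n - 4) = 4n^3 - 16n^2 - 16n; subtract.
Step 2: 4 * (n^2 - 4n - 4) = 4n^2 - 16n - 16; subtract.
Quotient: 4n + 4, Remainder: 4n + 3


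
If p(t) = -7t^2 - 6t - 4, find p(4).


Using direct substitution:
  -7 * (4)^2 = -112
  -6 * (4)^1 = -24
  constant: -4
Sum = -112 - 24 - 4 = -140


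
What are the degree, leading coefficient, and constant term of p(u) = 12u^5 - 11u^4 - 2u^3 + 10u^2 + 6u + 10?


Highest power of u is 5, with coefficient 12. Constant term is 10.
Degree = 5, leading coefficient = 12, constant term = 10


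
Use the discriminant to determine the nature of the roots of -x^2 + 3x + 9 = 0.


D = b^2 - 4ac = (3)^2 - 4(-1)(9) = 9 + 36 = 45
Since D > 0: two distinct irrational roots


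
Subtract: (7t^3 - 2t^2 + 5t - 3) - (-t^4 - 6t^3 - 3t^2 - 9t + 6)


Distribute the minus sign:
  (7t^3 - 2t^2 + 5t - 3)
- (-t^4 - 6t^3 - 3t^2 - 9t + 6)
Negate second polynomial: t^4 + 6t^3 + 3t^2 + 9t - 6
Add: t^4 + 13t^3 + t^2 + 14t - 9


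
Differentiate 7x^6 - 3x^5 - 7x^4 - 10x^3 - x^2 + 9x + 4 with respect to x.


Apply the power rule term by term:
  d/dx(7x^6) = 42x^5
  d/dx(-3x^5) = -15x^4
  d/dx(-7x^4) = -28x^3
  d/dx(-10x^3) = -30x^2
  d/dx(-x^2) = -2x
  d/dx(9x) = 9
  d/dx(4) = 0
p'(x) = 42x^5 - 15x^4 - 28x^3 - 30x^2 - 2x + 9


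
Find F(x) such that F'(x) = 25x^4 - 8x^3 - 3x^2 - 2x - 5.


Reverse power rule on each term:
  ∫ 25x^4 dx = 5x^5
  ∫ -8x^3 dx = -2x^4
  ∫ -3x^2 dx = -x^3
  ∫ -2x dx = -x^2
  ∫ -5 dx = -5x
F(x) = 5x^5 - 2x^4 - x^3 - x^2 - 5x + C


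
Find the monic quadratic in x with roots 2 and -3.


p(x) = (x - 2)(x + 3)
Expand: x^2 + x - 6


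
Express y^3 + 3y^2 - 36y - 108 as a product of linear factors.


Try integer roots (divisors of -108). y=6: p(6)=0.
Divide out (y - 6): quotient is y^2 + 9y + 18.
Factor the quadratic: (y + 6)(y + 3)
Result: (y - 6)(y + 6)(y + 3)


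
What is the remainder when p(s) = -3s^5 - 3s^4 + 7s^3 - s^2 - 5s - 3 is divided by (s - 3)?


By the Remainder Theorem, the remainder equals p(3):
  -3*(3)^5 = -729
  -3*(3)^4 = -243
  7*(3)^3 = 189
  -1*(3)^2 = -9
  -5*(3)^1 = -15
  constant: -3
Sum: -729 - 243 + 189 - 9 - 15 - 3 = -810


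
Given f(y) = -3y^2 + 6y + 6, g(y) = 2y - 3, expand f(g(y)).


Substitute g(y) into f:
f(g(y)) = -3*(2y - 3)^2 + 6*(2y - 3) + 6
(2y - 3)^2 = 4y^2 - 12y + 9
Expand and combine: -12y^2 + 48y - 39


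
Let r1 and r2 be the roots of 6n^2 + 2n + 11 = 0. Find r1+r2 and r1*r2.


For an^2+bn+c=0: sum = -b/a, product = c/a.
a=6, b=2, c=11
Sum = -(2)/6 = -1/3
Product = (11)/6 = 11/6


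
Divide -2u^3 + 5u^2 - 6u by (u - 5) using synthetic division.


Synthetic division with c = 5. Coefficients: -2, 5, -6, 0
Bring down -2.
  -2 * 5 = -10; -10 + 5 = -5
  -5 * 5 = -25; -25 - 6 = -31
  -31 * 5 = -155; -155 + 0 = -155
Quotient: -2u^2 - 5u - 31, Remainder: -155


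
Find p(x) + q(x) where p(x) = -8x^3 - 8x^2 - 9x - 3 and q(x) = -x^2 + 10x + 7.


Align terms by degree and add:
  -8x^3 - 8x^2 - 9x - 3
  -x^2 + 10x + 7
= -8x^3 - 9x^2 + x + 4


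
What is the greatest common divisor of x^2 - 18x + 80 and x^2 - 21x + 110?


Factor each:
  x^2 - 18x + 80 = (x - 10)(x - 8)
  x^2 - 21x + 110 = (x - 10)(x - 11)
Common monic factor: x - 10


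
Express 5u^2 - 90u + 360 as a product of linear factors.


Roots satisfy r1 + r2 = -b/a = 18 and r1*r2 = c/a = 72.
So r1 = 12, r2 = 6.
5u^2 - 90u + 360 = 5(u - r1)(u - r2) = 5(u - 12)(u - 6)


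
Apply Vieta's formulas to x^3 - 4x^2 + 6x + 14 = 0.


Monic cubic x^3+bx^2+cx+d=0: sum=-b, pairwise sum=c, product=-d.
b=-4, c=6, d=14
r1+r2+r3 = 4
r1r2+r1r3+r2r3 = 6
r1r2r3 = -14


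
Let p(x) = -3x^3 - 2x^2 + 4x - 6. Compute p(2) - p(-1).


p(2) = -30
p(-1) = -9
p(2) - p(-1) = -30 + 9 = -21


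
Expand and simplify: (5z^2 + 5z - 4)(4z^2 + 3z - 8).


Distribute each term of the first polynomial:
  (5z^2)(4z^2 + 3z - 8) = 20z^4 + 15z^3 - 40z^2
  (5z)(4z^2 + 3z - 8) = 20z^3 + 15z^2 - 40z
  (-4)(4z^2 + 3z - 8) = -16z^2 - 12z + 32
Sum: 20z^4 + 35z^3 - 41z^2 - 52z + 32


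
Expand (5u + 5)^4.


Expand (5u + 5)^4 by repeated multiplication:
  (5u + 5)^2 = 25u^2 + 50u + 25
  (5u + 5)^3 = 125u^3 + 375u^2 + 375u + 125
= 625u^4 + 2500u^3 + 3750u^2 + 2500u + 625


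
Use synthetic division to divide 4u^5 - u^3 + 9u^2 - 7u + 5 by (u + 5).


Synthetic division with c = -5. Coefficients: 4, 0, -1, 9, -7, 5
Bring down 4.
  4 * -5 = -20; -20 + 0 = -20
  -20 * -5 = 100; 100 - 1 = 99
  99 * -5 = -495; -495 + 9 = -486
  -486 * -5 = 2430; 2430 - 7 = 2423
  2423 * -5 = -12115; -12115 + 5 = -12110
Quotient: 4u^4 - 20u^3 + 99u^2 - 486u + 2423, Remainder: -12110


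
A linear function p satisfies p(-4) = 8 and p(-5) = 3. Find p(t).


p(t) = mt + b. Using p(-4)=8, p(-5)=3:
m = (8 - 3)/(-4 + 5) = 5/1 = 5
b = 8 - m*(-4) = 8 + 20 = 28
p(t) = 5t + 28


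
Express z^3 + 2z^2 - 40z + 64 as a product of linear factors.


Try integer roots (divisors of 64). z=4: p(4)=0.
Divide out (z - 4): quotient is z^2 + 6z - 16.
Factor the quadratic: (z - 2)(z + 8)
Result: (z - 4)(z - 2)(z + 8)


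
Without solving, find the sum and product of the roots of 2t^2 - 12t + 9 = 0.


For at^2+bt+c=0: sum = -b/a, product = c/a.
a=2, b=-12, c=9
Sum = -(-12)/2 = 6
Product = (9)/2 = 9/2


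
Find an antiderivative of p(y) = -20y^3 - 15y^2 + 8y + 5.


Reverse power rule on each term:
  ∫ -20y^3 dy = -5y^4
  ∫ -15y^2 dy = -5y^3
  ∫ 8y dy = 4y^2
  ∫ 5 dy = 5y
F(y) = -5y^4 - 5y^3 + 4y^2 + 5y + C


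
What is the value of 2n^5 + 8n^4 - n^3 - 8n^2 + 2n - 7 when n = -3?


Using direct substitution:
  2 * (-3)^5 = -486
  8 * (-3)^4 = 648
  -1 * (-3)^3 = 27
  -8 * (-3)^2 = -72
  2 * (-3)^1 = -6
  constant: -7
Sum = -486 + 648 + 27 - 72 - 6 - 7 = 104


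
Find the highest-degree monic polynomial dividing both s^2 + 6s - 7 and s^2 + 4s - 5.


Factor each:
  s^2 + 6s - 7 = (s - 1)(s + 7)
  s^2 + 4s - 5 = (s - 1)(s + 5)
Common monic factor: s - 1


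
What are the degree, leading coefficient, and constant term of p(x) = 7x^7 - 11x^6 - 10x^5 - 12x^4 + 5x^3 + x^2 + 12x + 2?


Highest power of x is 7, with coefficient 7. Constant term is 2.
Degree = 7, leading coefficient = 7, constant term = 2


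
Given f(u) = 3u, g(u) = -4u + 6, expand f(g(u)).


Substitute g(u) into f:
f(g(u)) = 3*(-4u + 6)
Expand and combine: -12u + 18


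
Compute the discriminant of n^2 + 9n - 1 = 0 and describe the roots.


D = b^2 - 4ac = (9)^2 - 4(1)(-1) = 81 + 4 = 85
Since D > 0: two distinct irrational roots


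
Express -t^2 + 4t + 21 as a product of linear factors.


Roots satisfy r1 + r2 = -b/a = 4 and r1*r2 = c/a = -21.
So r1 = 7, r2 = -3.
-t^2 + 4t + 21 = -(t - r1)(t - r2) = -(t - 7)(t + 3)


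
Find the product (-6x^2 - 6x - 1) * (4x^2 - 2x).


Distribute each term of the first polynomial:
  (-6x^2)(4x^2 - 2x) = -24x^4 + 12x^3
  (-6x)(4x^2 - 2x) = -24x^3 + 12x^2
  (-1)(4x^2 - 2x) = -4x^2 + 2x
Sum: -24x^4 - 12x^3 + 8x^2 + 2x


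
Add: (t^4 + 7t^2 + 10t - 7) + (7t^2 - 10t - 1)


Align terms by degree and add:
  t^4 + 7t^2 + 10t - 7
+ 7t^2 - 10t - 1
= t^4 + 14t^2 - 8


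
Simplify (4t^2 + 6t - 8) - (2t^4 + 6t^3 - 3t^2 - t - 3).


Distribute the minus sign:
  (4t^2 + 6t - 8)
- (2t^4 + 6t^3 - 3t^2 - t - 3)
Negate second polynomial: -2t^4 - 6t^3 + 3t^2 + t + 3
Add: -2t^4 - 6t^3 + 7t^2 + 7t - 5


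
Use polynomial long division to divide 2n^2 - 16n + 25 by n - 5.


(2n^2 - 16n + 25) / (n - 5)
Step 1: 2n * (n - 5) = 2n^2 - 10n; subtract.
Step 2: -6 * (n - 5) = -6n + 30; subtract.
Quotient: 2n - 6, Remainder: -5


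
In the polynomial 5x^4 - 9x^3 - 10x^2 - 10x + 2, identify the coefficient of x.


Read off the coefficient of x: -10


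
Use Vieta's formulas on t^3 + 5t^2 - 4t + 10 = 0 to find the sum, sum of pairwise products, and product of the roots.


Monic cubic t^3+bt^2+ct+d=0: sum=-b, pairwise sum=c, product=-d.
b=5, c=-4, d=10
r1+r2+r3 = -5
r1r2+r1r3+r2r3 = -4
r1r2r3 = -10


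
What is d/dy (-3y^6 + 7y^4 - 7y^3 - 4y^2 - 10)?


Apply the power rule term by term:
  d/dy(-3y^6) = -18y^5
  d/dy(7y^4) = 28y^3
  d/dy(-7y^3) = -21y^2
  d/dy(-4y^2) = -8y
  d/dy(-10) = 0
p'(y) = -18y^5 + 28y^3 - 21y^2 - 8y


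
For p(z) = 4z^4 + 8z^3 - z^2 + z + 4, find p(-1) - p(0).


p(-1) = -2
p(0) = 4
p(-1) - p(0) = -2 - 4 = -6


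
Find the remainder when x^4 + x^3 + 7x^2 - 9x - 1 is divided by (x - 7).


By the Remainder Theorem, the remainder equals p(7):
  1*(7)^4 = 2401
  1*(7)^3 = 343
  7*(7)^2 = 343
  -9*(7)^1 = -63
  constant: -1
Sum: 2401 + 343 + 343 - 63 - 1 = 3023


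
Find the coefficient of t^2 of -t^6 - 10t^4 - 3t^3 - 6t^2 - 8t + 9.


Read off the coefficient of t^2: -6


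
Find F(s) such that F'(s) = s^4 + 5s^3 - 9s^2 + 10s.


Reverse power rule on each term:
  ∫ s^4 ds = (1/5)s^5
  ∫ 5s^3 ds = (5/4)s^4
  ∫ -9s^2 ds = -3s^3
  ∫ 10s ds = 5s^2
F(s) = (1/5)s^5 + (5/4)s^4 - 3s^3 + 5s^2 + C


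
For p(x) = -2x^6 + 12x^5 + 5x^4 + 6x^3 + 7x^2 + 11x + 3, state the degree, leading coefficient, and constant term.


Highest power of x is 6, with coefficient -2. Constant term is 3.
Degree = 6, leading coefficient = -2, constant term = 3


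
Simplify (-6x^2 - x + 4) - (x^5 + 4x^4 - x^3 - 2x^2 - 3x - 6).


Distribute the minus sign:
  (-6x^2 - x + 4)
- (x^5 + 4x^4 - x^3 - 2x^2 - 3x - 6)
Negate second polynomial: -x^5 - 4x^4 + x^3 + 2x^2 + 3x + 6
Add: -x^5 - 4x^4 + x^3 - 4x^2 + 2x + 10


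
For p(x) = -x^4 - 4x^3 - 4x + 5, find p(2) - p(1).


p(2) = -51
p(1) = -4
p(2) - p(1) = -51 + 4 = -47


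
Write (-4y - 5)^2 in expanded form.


Expand (-4y - 5)^2 by repeated multiplication:
= 16y^2 + 40y + 25


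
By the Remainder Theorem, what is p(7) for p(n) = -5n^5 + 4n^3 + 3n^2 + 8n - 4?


By the Remainder Theorem, the remainder equals p(7):
  -5*(7)^5 = -84035
  0*(7)^4 = 0
  4*(7)^3 = 1372
  3*(7)^2 = 147
  8*(7)^1 = 56
  constant: -4
Sum: -84035 + 0 + 1372 + 147 + 56 - 4 = -82464


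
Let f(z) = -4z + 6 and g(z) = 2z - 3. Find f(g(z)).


Substitute g(z) into f:
f(g(z)) = -4*(2z - 3) + 6
Expand and combine: -8z + 18


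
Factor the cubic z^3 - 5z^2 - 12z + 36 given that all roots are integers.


Try integer roots (divisors of 36). z=6: p(6)=0.
Divide out (z - 6): quotient is z^2 + z - 6.
Factor the quadratic: (z + 3)(z - 2)
Result: (z - 6)(z + 3)(z - 2)


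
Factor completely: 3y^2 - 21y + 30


Roots satisfy r1 + r2 = -b/a = 7 and r1*r2 = c/a = 10.
So r1 = 5, r2 = 2.
3y^2 - 21y + 30 = 3(y - r1)(y - r2) = 3(y - 5)(y - 2)


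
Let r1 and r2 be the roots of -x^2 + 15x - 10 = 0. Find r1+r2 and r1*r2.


For ax^2+bx+c=0: sum = -b/a, product = c/a.
a=-1, b=15, c=-10
Sum = -(15)/-1 = 15
Product = (-10)/-1 = 10


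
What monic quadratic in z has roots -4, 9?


p(z) = (z + 4)(z - 9)
Expand: z^2 - 5z - 36


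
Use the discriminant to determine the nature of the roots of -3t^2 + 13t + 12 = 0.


D = b^2 - 4ac = (13)^2 - 4(-3)(12) = 169 + 144 = 313
Since D > 0: two distinct irrational roots


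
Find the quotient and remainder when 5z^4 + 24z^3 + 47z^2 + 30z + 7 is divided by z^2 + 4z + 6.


(5z^4 + 24z^3 + 47z^2 + 30z + 7) / (z^2 + 4z + 6)
Step 1: 5z^2 * (z^2 + 4z + 6) = 5z^4 + 20z^3 + 30z^2; subtract.
Step 2: 4z * (z^2 + 4z + 6) = 4z^3 + 16z^2 + 24z; subtract.
Step 3: 1 * (z^2 + 4z + 6) = z^2 + 4z + 6; subtract.
Quotient: 5z^2 + 4z + 1, Remainder: 2z + 1


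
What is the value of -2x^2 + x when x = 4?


Using direct substitution:
  -2 * (4)^2 = -32
  1 * (4)^1 = 4
  constant: 0
Sum = -32 + 4 + 0 = -28


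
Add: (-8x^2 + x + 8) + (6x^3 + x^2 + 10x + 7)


Align terms by degree and add:
  -8x^2 + x + 8
+ 6x^3 + x^2 + 10x + 7
= 6x^3 - 7x^2 + 11x + 15


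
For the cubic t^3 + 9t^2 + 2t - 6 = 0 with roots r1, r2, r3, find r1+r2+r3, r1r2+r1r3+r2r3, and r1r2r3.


Monic cubic t^3+bt^2+ct+d=0: sum=-b, pairwise sum=c, product=-d.
b=9, c=2, d=-6
r1+r2+r3 = -9
r1r2+r1r3+r2r3 = 2
r1r2r3 = 6


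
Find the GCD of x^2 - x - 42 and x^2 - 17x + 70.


Factor each:
  x^2 - x - 42 = (x - 7)(x + 6)
  x^2 - 17x + 70 = (x - 7)(x - 10)
Common monic factor: x - 7


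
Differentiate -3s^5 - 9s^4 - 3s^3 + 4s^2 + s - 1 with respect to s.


Apply the power rule term by term:
  d/ds(-3s^5) = -15s^4
  d/ds(-9s^4) = -36s^3
  d/ds(-3s^3) = -9s^2
  d/ds(4s^2) = 8s
  d/ds(s) = 1
  d/ds(-1) = 0
p'(s) = -15s^4 - 36s^3 - 9s^2 + 8s + 1


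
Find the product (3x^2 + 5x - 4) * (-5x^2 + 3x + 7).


Distribute each term of the first polynomial:
  (3x^2)(-5x^2 + 3x + 7) = -15x^4 + 9x^3 + 21x^2
  (5x)(-5x^2 + 3x + 7) = -25x^3 + 15x^2 + 35x
  (-4)(-5x^2 + 3x + 7) = 20x^2 - 12x - 28
Sum: -15x^4 - 16x^3 + 56x^2 + 23x - 28


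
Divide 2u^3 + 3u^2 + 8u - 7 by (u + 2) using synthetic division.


Synthetic division with c = -2. Coefficients: 2, 3, 8, -7
Bring down 2.
  2 * -2 = -4; -4 + 3 = -1
  -1 * -2 = 2; 2 + 8 = 10
  10 * -2 = -20; -20 - 7 = -27
Quotient: 2u^2 - u + 10, Remainder: -27


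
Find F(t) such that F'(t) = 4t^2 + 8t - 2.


Reverse power rule on each term:
  ∫ 4t^2 dt = (4/3)t^3
  ∫ 8t dt = 4t^2
  ∫ -2 dt = -2t
F(t) = (4/3)t^3 + 4t^2 - 2t + C


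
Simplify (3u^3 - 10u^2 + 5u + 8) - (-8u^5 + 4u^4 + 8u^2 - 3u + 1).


Distribute the minus sign:
  (3u^3 - 10u^2 + 5u + 8)
- (-8u^5 + 4u^4 + 8u^2 - 3u + 1)
Negate second polynomial: 8u^5 - 4u^4 - 8u^2 + 3u - 1
Add: 8u^5 - 4u^4 + 3u^3 - 18u^2 + 8u + 7


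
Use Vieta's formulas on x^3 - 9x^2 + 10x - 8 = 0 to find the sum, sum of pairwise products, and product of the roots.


Monic cubic x^3+bx^2+cx+d=0: sum=-b, pairwise sum=c, product=-d.
b=-9, c=10, d=-8
r1+r2+r3 = 9
r1r2+r1r3+r2r3 = 10
r1r2r3 = 8


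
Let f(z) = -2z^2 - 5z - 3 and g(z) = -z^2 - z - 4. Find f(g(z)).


Substitute g(z) into f:
f(g(z)) = -2*(-z^2 - z - 4)^2 + (-5)*(-z^2 - z - 4) + (-3)
(-z^2 - z - 4)^2 = z^4 + 2z^3 + 9z^2 + 8z + 16
Expand and combine: -2z^4 - 4z^3 - 13z^2 - 11z - 15


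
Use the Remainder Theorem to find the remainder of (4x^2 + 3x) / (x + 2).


By the Remainder Theorem, the remainder equals p(-2):
  4*(-2)^2 = 16
  3*(-2)^1 = -6
  constant: 0
Sum: 16 - 6 + 0 = 10


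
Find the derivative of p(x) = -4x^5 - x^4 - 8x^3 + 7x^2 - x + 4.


Apply the power rule term by term:
  d/dx(-4x^5) = -20x^4
  d/dx(-x^4) = -4x^3
  d/dx(-8x^3) = -24x^2
  d/dx(7x^2) = 14x
  d/dx(-x) = -1
  d/dx(4) = 0
p'(x) = -20x^4 - 4x^3 - 24x^2 + 14x - 1


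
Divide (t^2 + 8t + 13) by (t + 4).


(t^2 + 8t + 13) / (t + 4)
Step 1: t * (t + 4) = t^2 + 4t; subtract.
Step 2: 4 * (t + 4) = 4t + 16; subtract.
Quotient: t + 4, Remainder: -3


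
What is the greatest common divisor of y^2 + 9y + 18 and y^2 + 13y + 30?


Factor each:
  y^2 + 9y + 18 = (y + 3)(y + 6)
  y^2 + 13y + 30 = (y + 3)(y + 10)
Common monic factor: y + 3


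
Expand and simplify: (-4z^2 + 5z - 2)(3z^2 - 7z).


Distribute each term of the first polynomial:
  (-4z^2)(3z^2 - 7z) = -12z^4 + 28z^3
  (5z)(3z^2 - 7z) = 15z^3 - 35z^2
  (-2)(3z^2 - 7z) = -6z^2 + 14z
Sum: -12z^4 + 43z^3 - 41z^2 + 14z


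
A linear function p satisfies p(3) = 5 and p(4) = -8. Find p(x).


p(x) = mx + b. Using p(3)=5, p(4)=-8:
m = (5 + 8)/(3 - 4) = 13/-1 = -13
b = 5 - m*(3) = 5 + 39 = 44
p(x) = -13x + 44


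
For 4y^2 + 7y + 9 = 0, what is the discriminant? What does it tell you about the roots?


D = b^2 - 4ac = (7)^2 - 4(4)(9) = 49 - 144 = -95
Since D < 0: two complex conjugate roots (no real roots)


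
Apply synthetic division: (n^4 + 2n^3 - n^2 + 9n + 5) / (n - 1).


Synthetic division with c = 1. Coefficients: 1, 2, -1, 9, 5
Bring down 1.
  1 * 1 = 1; 1 + 2 = 3
  3 * 1 = 3; 3 - 1 = 2
  2 * 1 = 2; 2 + 9 = 11
  11 * 1 = 11; 11 + 5 = 16
Quotient: n^3 + 3n^2 + 2n + 11, Remainder: 16


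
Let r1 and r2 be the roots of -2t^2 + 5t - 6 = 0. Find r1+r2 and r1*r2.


For at^2+bt+c=0: sum = -b/a, product = c/a.
a=-2, b=5, c=-6
Sum = -(5)/-2 = 5/2
Product = (-6)/-2 = 3


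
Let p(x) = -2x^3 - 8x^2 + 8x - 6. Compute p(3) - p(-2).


p(3) = -108
p(-2) = -38
p(3) - p(-2) = -108 + 38 = -70


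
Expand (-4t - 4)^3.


Expand (-4t - 4)^3 by repeated multiplication:
  (-4t - 4)^2 = 16t^2 + 32t + 16
= -64t^3 - 192t^2 - 192t - 64


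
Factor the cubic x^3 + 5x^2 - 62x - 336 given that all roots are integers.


Try integer roots (divisors of -336). x=-7: p(-7)=0.
Divide out (x + 7): quotient is x^2 - 2x - 48.
Factor the quadratic: (x + 6)(x - 8)
Result: (x + 7)(x + 6)(x - 8)


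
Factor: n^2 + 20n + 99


Roots satisfy r1 + r2 = -b/a = -20 and r1*r2 = c/a = 99.
So r1 = -9, r2 = -11.
n^2 + 20n + 99 = (n - r1)(n - r2) = (n + 9)(n + 11)


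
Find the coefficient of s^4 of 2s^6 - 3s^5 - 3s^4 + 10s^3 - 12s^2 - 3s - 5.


Read off the coefficient of s^4: -3


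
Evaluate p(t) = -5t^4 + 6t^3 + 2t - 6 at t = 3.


Using direct substitution:
  -5 * (3)^4 = -405
  6 * (3)^3 = 162
  0 * (3)^2 = 0
  2 * (3)^1 = 6
  constant: -6
Sum = -405 + 162 + 0 + 6 - 6 = -243


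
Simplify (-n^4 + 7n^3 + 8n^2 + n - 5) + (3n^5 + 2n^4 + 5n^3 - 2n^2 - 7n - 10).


Align terms by degree and add:
  -n^4 + 7n^3 + 8n^2 + n - 5
+ 3n^5 + 2n^4 + 5n^3 - 2n^2 - 7n - 10
= 3n^5 + n^4 + 12n^3 + 6n^2 - 6n - 15


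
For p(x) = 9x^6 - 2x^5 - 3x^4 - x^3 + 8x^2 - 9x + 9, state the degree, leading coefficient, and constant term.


Highest power of x is 6, with coefficient 9. Constant term is 9.
Degree = 6, leading coefficient = 9, constant term = 9


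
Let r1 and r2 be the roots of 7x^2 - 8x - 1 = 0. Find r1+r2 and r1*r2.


For ax^2+bx+c=0: sum = -b/a, product = c/a.
a=7, b=-8, c=-1
Sum = -(-8)/7 = 8/7
Product = (-1)/7 = -1/7


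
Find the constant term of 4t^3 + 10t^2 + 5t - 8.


Read off the constant term: -8


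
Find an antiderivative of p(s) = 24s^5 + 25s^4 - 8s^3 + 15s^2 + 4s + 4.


Reverse power rule on each term:
  ∫ 24s^5 ds = 4s^6
  ∫ 25s^4 ds = 5s^5
  ∫ -8s^3 ds = -2s^4
  ∫ 15s^2 ds = 5s^3
  ∫ 4s ds = 2s^2
  ∫ 4 ds = 4s
F(s) = 4s^6 + 5s^5 - 2s^4 + 5s^3 + 2s^2 + 4s + C


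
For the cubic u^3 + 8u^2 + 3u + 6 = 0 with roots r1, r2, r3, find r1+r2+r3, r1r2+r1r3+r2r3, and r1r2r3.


Monic cubic u^3+bu^2+cu+d=0: sum=-b, pairwise sum=c, product=-d.
b=8, c=3, d=6
r1+r2+r3 = -8
r1r2+r1r3+r2r3 = 3
r1r2r3 = -6


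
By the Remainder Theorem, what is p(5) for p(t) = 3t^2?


By the Remainder Theorem, the remainder equals p(5):
  3*(5)^2 = 75
  0*(5)^1 = 0
  constant: 0
Sum: 75 + 0 + 0 = 75


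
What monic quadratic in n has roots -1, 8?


p(n) = (n + 1)(n - 8)
Expand: n^2 - 7n - 8


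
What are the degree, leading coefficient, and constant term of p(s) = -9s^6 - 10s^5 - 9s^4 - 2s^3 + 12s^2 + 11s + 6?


Highest power of s is 6, with coefficient -9. Constant term is 6.
Degree = 6, leading coefficient = -9, constant term = 6


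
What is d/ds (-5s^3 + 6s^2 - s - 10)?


Apply the power rule term by term:
  d/ds(-5s^3) = -15s^2
  d/ds(6s^2) = 12s
  d/ds(-s) = -1
  d/ds(-10) = 0
p'(s) = -15s^2 + 12s - 1


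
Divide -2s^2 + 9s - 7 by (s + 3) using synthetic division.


Synthetic division with c = -3. Coefficients: -2, 9, -7
Bring down -2.
  -2 * -3 = 6; 6 + 9 = 15
  15 * -3 = -45; -45 - 7 = -52
Quotient: -2s + 15, Remainder: -52


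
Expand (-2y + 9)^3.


Expand (-2y + 9)^3 by repeated multiplication:
  (-2y + 9)^2 = 4y^2 - 36y + 81
= -8y^3 + 108y^2 - 486y + 729


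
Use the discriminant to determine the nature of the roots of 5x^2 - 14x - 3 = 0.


D = b^2 - 4ac = (-14)^2 - 4(5)(-3) = 196 + 60 = 256
Since D > 0: two distinct rational roots


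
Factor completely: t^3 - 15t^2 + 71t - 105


Try integer roots (divisors of -105). t=7: p(7)=0.
Divide out (t - 7): quotient is t^2 - 8t + 15.
Factor the quadratic: (t - 3)(t - 5)
Result: (t - 7)(t - 3)(t - 5)


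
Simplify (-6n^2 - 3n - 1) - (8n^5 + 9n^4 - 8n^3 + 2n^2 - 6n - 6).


Distribute the minus sign:
  (-6n^2 - 3n - 1)
- (8n^5 + 9n^4 - 8n^3 + 2n^2 - 6n - 6)
Negate second polynomial: -8n^5 - 9n^4 + 8n^3 - 2n^2 + 6n + 6
Add: -8n^5 - 9n^4 + 8n^3 - 8n^2 + 3n + 5


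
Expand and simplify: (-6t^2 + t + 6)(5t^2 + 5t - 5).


Distribute each term of the first polynomial:
  (-6t^2)(5t^2 + 5t - 5) = -30t^4 - 30t^3 + 30t^2
  (t)(5t^2 + 5t - 5) = 5t^3 + 5t^2 - 5t
  (6)(5t^2 + 5t - 5) = 30t^2 + 30t - 30
Sum: -30t^4 - 25t^3 + 65t^2 + 25t - 30


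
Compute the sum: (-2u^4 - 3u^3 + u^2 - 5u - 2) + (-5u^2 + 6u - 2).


Align terms by degree and add:
  -2u^4 - 3u^3 + u^2 - 5u - 2
  -5u^2 + 6u - 2
= -2u^4 - 3u^3 - 4u^2 + u - 4


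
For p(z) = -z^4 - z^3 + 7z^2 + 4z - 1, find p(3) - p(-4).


p(3) = -34
p(-4) = -97
p(3) - p(-4) = -34 + 97 = 63


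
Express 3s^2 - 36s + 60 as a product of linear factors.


Roots satisfy r1 + r2 = -b/a = 12 and r1*r2 = c/a = 20.
So r1 = 2, r2 = 10.
3s^2 - 36s + 60 = 3(s - r1)(s - r2) = 3(s - 2)(s - 10)


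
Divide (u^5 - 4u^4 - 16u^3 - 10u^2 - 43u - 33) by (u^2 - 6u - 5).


(u^5 - 4u^4 - 16u^3 - 10u^2 - 43u - 33) / (u^2 - 6u - 5)
Step 1: u^3 * (u^2 - 6u - 5) = u^5 - 6u^4 - 5u^3; subtract.
Step 2: 2u^2 * (u^2 - 6u - 5) = 2u^4 - 12u^3 - 10u^2; subtract.
Step 3: u * (u^2 - 6u - 5) = u^3 - 6u^2 - 5u; subtract.
Step 4: 6 * (u^2 - 6u - 5) = 6u^2 - 36u - 30; subtract.
Quotient: u^3 + 2u^2 + u + 6, Remainder: -2u - 3


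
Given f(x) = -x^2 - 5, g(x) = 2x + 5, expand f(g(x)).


Substitute g(x) into f:
f(g(x)) = -1*(2x + 5)^2 + (-5)
(2x + 5)^2 = 4x^2 + 20x + 25
Expand and combine: -4x^2 - 20x - 30


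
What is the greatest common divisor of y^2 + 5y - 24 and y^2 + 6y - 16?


Factor each:
  y^2 + 5y - 24 = (y + 8)(y - 3)
  y^2 + 6y - 16 = (y + 8)(y - 2)
Common monic factor: y + 8


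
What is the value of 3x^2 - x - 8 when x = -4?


Using direct substitution:
  3 * (-4)^2 = 48
  -1 * (-4)^1 = 4
  constant: -8
Sum = 48 + 4 - 8 = 44


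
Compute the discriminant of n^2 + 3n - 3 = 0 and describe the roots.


D = b^2 - 4ac = (3)^2 - 4(1)(-3) = 9 + 12 = 21
Since D > 0: two distinct irrational roots


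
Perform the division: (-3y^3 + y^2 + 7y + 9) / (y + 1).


(-3y^3 + y^2 + 7y + 9) / (y + 1)
Step 1: -3y^2 * (y + 1) = -3y^3 - 3y^2; subtract.
Step 2: 4y * (y + 1) = 4y^2 + 4y; subtract.
Step 3: 3 * (y + 1) = 3y + 3; subtract.
Quotient: -3y^2 + 4y + 3, Remainder: 6


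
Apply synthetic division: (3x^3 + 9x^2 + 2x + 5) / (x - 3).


Synthetic division with c = 3. Coefficients: 3, 9, 2, 5
Bring down 3.
  3 * 3 = 9; 9 + 9 = 18
  18 * 3 = 54; 54 + 2 = 56
  56 * 3 = 168; 168 + 5 = 173
Quotient: 3x^2 + 18x + 56, Remainder: 173


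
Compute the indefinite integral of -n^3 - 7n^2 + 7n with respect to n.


Reverse power rule on each term:
  ∫ -n^3 dn = -(1/4)n^4
  ∫ -7n^2 dn = -(7/3)n^3
  ∫ 7n dn = (7/2)n^2
F(n) = -(1/4)n^4 - (7/3)n^3 + (7/2)n^2 + C


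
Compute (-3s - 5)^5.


Expand (-3s - 5)^5 by repeated multiplication:
  (-3s - 5)^2 = 9s^2 + 30s + 25
  (-3s - 5)^3 = -27s^3 - 135s^2 - 225s - 125
  (-3s - 5)^4 = 81s^4 + 540s^3 + 1350s^2 + 1500s + 625
= -243s^5 - 2025s^4 - 6750s^3 - 11250s^2 - 9375s - 3125


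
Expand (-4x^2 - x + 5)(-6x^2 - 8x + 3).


Distribute each term of the first polynomial:
  (-4x^2)(-6x^2 - 8x + 3) = 24x^4 + 32x^3 - 12x^2
  (-x)(-6x^2 - 8x + 3) = 6x^3 + 8x^2 - 3x
  (5)(-6x^2 - 8x + 3) = -30x^2 - 40x + 15
Sum: 24x^4 + 38x^3 - 34x^2 - 43x + 15


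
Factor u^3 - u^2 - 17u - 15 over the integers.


Try integer roots (divisors of -15). u=5: p(5)=0.
Divide out (u - 5): quotient is u^2 + 4u + 3.
Factor the quadratic: (u + 3)(u + 1)
Result: (u - 5)(u + 3)(u + 1)


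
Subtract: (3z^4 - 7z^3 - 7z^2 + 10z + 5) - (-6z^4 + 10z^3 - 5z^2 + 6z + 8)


Distribute the minus sign:
  (3z^4 - 7z^3 - 7z^2 + 10z + 5)
- (-6z^4 + 10z^3 - 5z^2 + 6z + 8)
Negate second polynomial: 6z^4 - 10z^3 + 5z^2 - 6z - 8
Add: 9z^4 - 17z^3 - 2z^2 + 4z - 3


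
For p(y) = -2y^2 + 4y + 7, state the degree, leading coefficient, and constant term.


Highest power of y is 2, with coefficient -2. Constant term is 7.
Degree = 2, leading coefficient = -2, constant term = 7


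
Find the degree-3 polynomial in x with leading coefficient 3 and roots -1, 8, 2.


p(x) = 3(x + 1)(x - 8)(x - 2)
Expand: 3x^3 - 27x^2 + 18x + 48


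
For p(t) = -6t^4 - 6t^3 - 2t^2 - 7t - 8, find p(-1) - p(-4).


p(-1) = -3
p(-4) = -1164
p(-1) - p(-4) = -3 + 1164 = 1161


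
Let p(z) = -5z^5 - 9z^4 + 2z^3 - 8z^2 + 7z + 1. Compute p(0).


Using direct substitution:
  -5 * (0)^5 = 0
  -9 * (0)^4 = 0
  2 * (0)^3 = 0
  -8 * (0)^2 = 0
  7 * (0)^1 = 0
  constant: 1
Sum = 0 + 0 + 0 + 0 + 0 + 1 = 1


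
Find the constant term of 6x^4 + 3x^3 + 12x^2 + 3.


Read off the constant term: 3


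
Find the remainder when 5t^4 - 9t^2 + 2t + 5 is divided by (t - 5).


By the Remainder Theorem, the remainder equals p(5):
  5*(5)^4 = 3125
  0*(5)^3 = 0
  -9*(5)^2 = -225
  2*(5)^1 = 10
  constant: 5
Sum: 3125 + 0 - 225 + 10 + 5 = 2915


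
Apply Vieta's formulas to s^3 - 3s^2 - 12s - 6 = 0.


Monic cubic s^3+bs^2+cs+d=0: sum=-b, pairwise sum=c, product=-d.
b=-3, c=-12, d=-6
r1+r2+r3 = 3
r1r2+r1r3+r2r3 = -12
r1r2r3 = 6
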